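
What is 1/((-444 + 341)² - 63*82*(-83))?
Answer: 1/439387 ≈ 2.2759e-6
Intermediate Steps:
1/((-444 + 341)² - 63*82*(-83)) = 1/((-103)² - 5166*(-83)) = 1/(10609 + 428778) = 1/439387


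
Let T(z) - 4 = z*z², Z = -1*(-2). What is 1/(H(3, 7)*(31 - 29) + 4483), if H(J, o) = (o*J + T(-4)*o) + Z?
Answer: 1/3689 ≈ 0.00027108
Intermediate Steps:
Z = 2
T(z) = 4 + z³ (T(z) = 4 + z*z² = 4 + z³)
H(J, o) = 2 - 60*o + J*o (H(J, o) = (o*J + (4 + (-4)³)*o) + 2 = (J*o + (4 - 64)*o) + 2 = (J*o - 60*o) + 2 = (-60*o + J*o) + 2 = 2 - 60*o + J*o)
1/(H(3, 7)*(31 - 29) + 4483) = 1/((2 - 60*7 + 3*7)*(31 - 29) + 4483) = 1/((2 - 420 + 21)*2 + 4483) = 1/(-397*2 + 4483) = 1/(-794 + 4483) = 1/3689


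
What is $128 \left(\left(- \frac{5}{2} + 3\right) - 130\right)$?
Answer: $-16576$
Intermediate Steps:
$128 \left(\left(- \frac{5}{2} + 3\right) - 130\right) = 128 \left(\frac{1}{2} - 130\right) = 128 \left(- \frac{259}{2}\right) = -16576$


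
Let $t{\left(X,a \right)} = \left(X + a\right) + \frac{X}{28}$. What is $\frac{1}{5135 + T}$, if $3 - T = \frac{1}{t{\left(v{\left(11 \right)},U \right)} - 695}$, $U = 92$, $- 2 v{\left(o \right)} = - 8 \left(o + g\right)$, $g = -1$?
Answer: $\frac{3931}{20197485} \approx 0.00019463$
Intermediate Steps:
$v{\left(o \right)} = -4 + 4 o$ ($v{\left(o \right)} = - \frac{\left(-8\right) \left(o - 1\right)}{2} = - \frac{\left(-8\right) \left(-1 + o\right)}{2} = - \frac{8 - 8 o}{2} = -4 + 4 o$)
$t{\left(X,a \right)} = a + \frac{29 X}{28}$ ($t{\left(X,a \right)} = \left(X + a\right) + X \frac{1}{28} = \left(X + a\right) + \frac{X}{28} = a + \frac{29 X}{28}$)
$T = \frac{11800}{3931}$ ($T = 3 - \frac{1}{\left(92 + \frac{29 \left(-4 + 4 \cdot 11\right)}{28}\right) - 695} = 3 - \frac{1}{\left(92 + \frac{29 \left(-4 + 44\right)}{28}\right) - 695} = 3 - \frac{1}{\left(92 + \frac{29}{28} \cdot 40\right) - 695} = 3 - \frac{1}{\left(92 + \frac{290}{7}\right) - 695} = 3 - \frac{1}{\frac{934}{7} - 695} = 3 - \frac{1}{- \frac{3931}{7}} = 3 - - \frac{7}{3931} = 3 + \frac{7}{3931} = \frac{11800}{3931} \approx 3.0018$)
$\frac{1}{5135 + T} = \frac{1}{5135 + \frac{11800}{3931}} = \frac{1}{\frac{20197485}{3931}} = \frac{3931}{20197485}$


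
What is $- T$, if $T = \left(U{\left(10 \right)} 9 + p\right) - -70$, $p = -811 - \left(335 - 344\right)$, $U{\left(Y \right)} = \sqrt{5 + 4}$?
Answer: $705$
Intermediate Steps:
$U{\left(Y \right)} = 3$ ($U{\left(Y \right)} = \sqrt{9} = 3$)
$p = -802$ ($p = -811 - -9 = -811 + 9 = -802$)
$T = -705$ ($T = \left(3 \cdot 9 - 802\right) - -70 = \left(27 - 802\right) + \left(-1786 + 1856\right) = -775 + 70 = -705$)
$- T = \left(-1\right) \left(-705\right) = 705$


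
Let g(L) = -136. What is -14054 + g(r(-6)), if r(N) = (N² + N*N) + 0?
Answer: -14190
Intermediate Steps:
r(N) = 2*N² (r(N) = (N² + N²) + 0 = 2*N² + 0 = 2*N²)
-14054 + g(r(-6)) = -14054 - 136 = -14190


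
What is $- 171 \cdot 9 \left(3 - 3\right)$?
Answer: $0$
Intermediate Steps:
$- 171 \cdot 9 \left(3 - 3\right) = - 171 \cdot 9 \cdot 0 = \left(-171\right) 0 = 0$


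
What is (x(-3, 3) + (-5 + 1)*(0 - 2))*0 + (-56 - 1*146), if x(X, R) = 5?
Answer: -202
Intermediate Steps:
(x(-3, 3) + (-5 + 1)*(0 - 2))*0 + (-56 - 1*146) = (5 + (-5 + 1)*(0 - 2))*0 + (-56 - 1*146) = (5 - 4*(-2))*0 + (-56 - 146) = (5 + 8)*0 - 202 = 13*0 - 202 = 0 - 202 = -202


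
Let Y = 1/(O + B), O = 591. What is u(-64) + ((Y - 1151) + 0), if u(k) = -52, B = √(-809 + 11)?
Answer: (-1203*√798 + 710972*I)/(√798 - 591*I) ≈ -1203.0 - 8.0705e-5*I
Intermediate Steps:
B = I*√798 (B = √(-798) = I*√798 ≈ 28.249*I)
Y = 1/(591 + I*√798) ≈ 0.0016882 - 8.0693e-5*I
u(-64) + ((Y - 1151) + 0) = -52 + (((197/116693 - I*√798/350079) - 1151) + 0) = -52 + ((-134313446/116693 - I*√798/350079) + 0) = -52 + (-134313446/116693 - I*√798/350079) = -140381482/116693 - I*√798/350079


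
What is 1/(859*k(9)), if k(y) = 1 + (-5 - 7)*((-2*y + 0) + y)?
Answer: 1/93631 ≈ 1.0680e-5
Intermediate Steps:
k(y) = 1 + 12*y (k(y) = 1 - 12*(-2*y + y) = 1 - (-12)*y = 1 + 12*y)
1/(859*k(9)) = 1/(859*(1 + 12*9)) = 1/(859*(1 + 108)) = (1/859)/109 = (1/859)*(1/109) = 1/93631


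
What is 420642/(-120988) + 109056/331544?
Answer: -7891678995/2507052842 ≈ -3.1478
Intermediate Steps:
420642/(-120988) + 109056/331544 = 420642*(-1/120988) + 109056*(1/331544) = -210321/60494 + 13632/41443 = -7891678995/2507052842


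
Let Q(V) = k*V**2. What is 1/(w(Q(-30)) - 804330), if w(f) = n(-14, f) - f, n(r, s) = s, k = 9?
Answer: -1/804330 ≈ -1.2433e-6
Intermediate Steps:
Q(V) = 9*V**2
w(f) = 0 (w(f) = f - f = 0)
1/(w(Q(-30)) - 804330) = 1/(0 - 804330) = 1/(-804330) = -1/804330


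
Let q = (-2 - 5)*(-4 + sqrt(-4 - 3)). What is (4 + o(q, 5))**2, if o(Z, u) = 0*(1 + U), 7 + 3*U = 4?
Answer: 16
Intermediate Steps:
q = 28 - 7*I*sqrt(7) (q = -7*(-4 + sqrt(-7)) = -7*(-4 + I*sqrt(7)) = 28 - 7*I*sqrt(7) ≈ 28.0 - 18.52*I)
U = -1 (U = -7/3 + (1/3)*4 = -7/3 + 4/3 = -1)
o(Z, u) = 0 (o(Z, u) = 0*(1 - 1) = 0*0 = 0)
(4 + o(q, 5))**2 = (4 + 0)**2 = 4**2 = 16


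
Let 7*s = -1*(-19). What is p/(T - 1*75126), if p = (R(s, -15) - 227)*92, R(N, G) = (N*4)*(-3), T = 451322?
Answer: -41791/658343 ≈ -0.063479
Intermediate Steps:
s = 19/7 (s = (-1*(-19))/7 = (1/7)*19 = 19/7 ≈ 2.7143)
R(N, G) = -12*N (R(N, G) = (4*N)*(-3) = -12*N)
p = -167164/7 (p = (-12*19/7 - 227)*92 = (-228/7 - 227)*92 = -1817/7*92 = -167164/7 ≈ -23881.)
p/(T - 1*75126) = -167164/(7*(451322 - 1*75126)) = -167164/(7*(451322 - 75126)) = -167164/7/376196 = -167164/7*1/376196 = -41791/658343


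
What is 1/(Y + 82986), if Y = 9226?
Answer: 1/92212 ≈ 1.0845e-5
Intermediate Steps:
1/(Y + 82986) = 1/(9226 + 82986) = 1/92212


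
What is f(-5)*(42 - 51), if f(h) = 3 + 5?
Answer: -72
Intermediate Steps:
f(h) = 8
f(-5)*(42 - 51) = 8*(42 - 51) = 8*(-9) = -72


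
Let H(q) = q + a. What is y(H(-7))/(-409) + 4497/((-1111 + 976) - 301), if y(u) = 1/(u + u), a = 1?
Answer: -2758855/267486 ≈ -10.314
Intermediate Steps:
H(q) = 1 + q (H(q) = q + 1 = 1 + q)
y(u) = 1/(2*u)
y(H(-7))/(-409) + 4497/((-1111 + 976) - 301) = (1/(2*(1 - 7)))/(-409) + 4497/((-1111 + 976) - 301) = ((1/2)/(-6))*(-1/409) + 4497/(-135 - 301) = ((1/2)*(-1/6))*(-1/409) + 4497/(-436) = -1/12*(-1/409) + 4497*(-1/436) = 1/4908 - 4497/436 = -2758855/267486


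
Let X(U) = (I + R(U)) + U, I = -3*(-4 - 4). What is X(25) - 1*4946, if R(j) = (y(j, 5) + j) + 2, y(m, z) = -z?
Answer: -4875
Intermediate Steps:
R(j) = -3 + j (R(j) = (-1*5 + j) + 2 = (-5 + j) + 2 = -3 + j)
I = 24 (I = -3*(-8) = 24)
X(U) = 21 + 2*U (X(U) = (24 + (-3 + U)) + U = (21 + U) + U = 21 + 2*U)
X(25) - 1*4946 = (21 + 2*25) - 1*4946 = (21 + 50) - 4946 = 71 - 4946 = -4875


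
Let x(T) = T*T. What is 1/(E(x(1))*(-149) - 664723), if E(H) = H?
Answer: -1/664872 ≈ -1.5040e-6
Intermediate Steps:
x(T) = T**2
1/(E(x(1))*(-149) - 664723) = 1/(1**2*(-149) - 664723) = 1/(1*(-149) - 664723) = 1/(-149 - 664723) = 1/(-664872) = -1/664872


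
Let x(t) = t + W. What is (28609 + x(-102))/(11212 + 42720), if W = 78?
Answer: 28585/53932 ≈ 0.53002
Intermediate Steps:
x(t) = 78 + t (x(t) = t + 78 = 78 + t)
(28609 + x(-102))/(11212 + 42720) = (28609 + (78 - 102))/(11212 + 42720) = (28609 - 24)/53932 = 28585*(1/53932) = 28585/53932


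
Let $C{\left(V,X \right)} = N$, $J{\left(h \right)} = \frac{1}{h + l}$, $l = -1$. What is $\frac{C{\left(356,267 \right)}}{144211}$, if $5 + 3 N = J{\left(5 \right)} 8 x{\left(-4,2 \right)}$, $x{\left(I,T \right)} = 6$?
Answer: $\frac{7}{432633} \approx 1.618 \cdot 10^{-5}$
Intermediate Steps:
$J{\left(h \right)} = \frac{1}{-1 + h}$ ($J{\left(h \right)} = \frac{1}{h - 1} = \frac{1}{-1 + h}$)
$N = \frac{7}{3}$ ($N = - \frac{5}{3} + \frac{\frac{1}{-1 + 5} \cdot 8 \cdot 6}{3} = - \frac{5}{3} + \frac{\frac{1}{4} \cdot 8 \cdot 6}{3} = - \frac{5}{3} + \frac{2 \cdot 6}{3} = - \frac{5}{3} + \frac{1}{3} \cdot 12 = - \frac{5}{3} + 4 = \frac{7}{3} \approx 2.3333$)
$C{\left(V,X \right)} = \frac{7}{3}$
$\frac{C{\left(356,267 \right)}}{144211} = \frac{7}{3 \cdot 144211} = \frac{7}{3} \cdot \frac{1}{144211} = \frac{7}{432633}$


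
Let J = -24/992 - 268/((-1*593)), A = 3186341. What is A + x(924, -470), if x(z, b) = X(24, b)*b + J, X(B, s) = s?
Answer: 250541276665/73532 ≈ 3.4072e+6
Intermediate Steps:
J = 31453/73532 (J = -24*1/992 - 268/(-593) = -3/124 - 268*(-1/593) = -3/124 + 268/593 = 31453/73532 ≈ 0.42775)
x(z, b) = 31453/73532 + b² (x(z, b) = b*b + 31453/73532 = b² + 31453/73532 = 31453/73532 + b²)
A + x(924, -470) = 3186341 + (31453/73532 + (-470)²) = 3186341 + (31453/73532 + 220900) = 3186341 + 16243250253/73532 = 250541276665/73532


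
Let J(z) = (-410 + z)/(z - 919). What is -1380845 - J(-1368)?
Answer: -3157994293/2287 ≈ -1.3808e+6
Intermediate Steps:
J(z) = (-410 + z)/(-919 + z)
-1380845 - J(-1368) = -1380845 - (-410 - 1368)/(-919 - 1368) = -1380845 - (-1778)/(-2287) = -1380845 - (-1)*(-1778)/2287 = -1380845 - 1*1778/2287 = -1380845 - 1778/2287 = -3157994293/2287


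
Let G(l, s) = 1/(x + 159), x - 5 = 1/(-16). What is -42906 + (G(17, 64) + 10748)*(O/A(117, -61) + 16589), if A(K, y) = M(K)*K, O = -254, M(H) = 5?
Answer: 18234552831466/102297 ≈ 1.7825e+8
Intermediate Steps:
x = 79/16 (x = 5 + 1/(-16) = 5 - 1/16 = 79/16 ≈ 4.9375)
G(l, s) = 16/2623 (G(l, s) = 1/(79/16 + 159) = 1/(2623/16) = 16/2623)
A(K, y) = 5*K
-42906 + (G(17, 64) + 10748)*(O/A(117, -61) + 16589) = -42906 + (16/2623 + 10748)*(-254/(5*117) + 16589) = -42906 + 28192020*(-254/585 + 16589)/2623 = -42906 + (28192020/2623)*(9704311/585) = -42906 + 18238941986548/102297 = 18234552831466/102297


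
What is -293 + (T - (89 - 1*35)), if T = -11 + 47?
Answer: -311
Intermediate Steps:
T = 36
-293 + (T - (89 - 1*35)) = -293 + (36 - (89 - 1*35)) = -293 + (36 - (89 - 35)) = -293 + (36 - 1*54) = -293 + (36 - 54) = -293 - 18 = -311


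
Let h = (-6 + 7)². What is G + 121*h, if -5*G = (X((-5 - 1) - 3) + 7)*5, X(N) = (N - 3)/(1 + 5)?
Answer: 116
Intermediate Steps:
X(N) = -½ + N/6 (X(N) = (-3 + N)/6 = (-3 + N)*(⅙) = -½ + N/6)
G = -5 (G = -((-½ + ((-5 - 1) - 3)/6) + 7)*5/5 = -((-½ + (-6 - 3)/6) + 7)*5/5 = -((-½ + (⅙)*(-9)) + 7)*5/5 = -((-½ - 3/2) + 7)*5/5 = -(-2 + 7)*5/5 = -5 ≈ -5.0000)
h = 1 (h = 1² = 1)
G + 121*h = -5 + 121*1 = -5 + 121 = 116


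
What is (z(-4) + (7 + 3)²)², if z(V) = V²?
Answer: 13456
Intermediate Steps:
(z(-4) + (7 + 3)²)² = ((-4)² + (7 + 3)²)² = (16 + 10²)² = (16 + 100)² = 116² = 13456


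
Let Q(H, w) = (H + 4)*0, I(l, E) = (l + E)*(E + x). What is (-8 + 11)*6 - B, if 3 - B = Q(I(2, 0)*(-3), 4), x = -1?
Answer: 15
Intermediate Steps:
I(l, E) = (-1 + E)*(E + l) (I(l, E) = (l + E)*(E - 1) = (E + l)*(-1 + E) = (-1 + E)*(E + l))
Q(H, w) = 0 (Q(H, w) = (4 + H)*0 = 0)
B = 3 (B = 3 - 1*0 = 3 + 0 = 3)
(-8 + 11)*6 - B = (-8 + 11)*6 - 1*3 = 3*6 - 3 = 18 - 3 = 15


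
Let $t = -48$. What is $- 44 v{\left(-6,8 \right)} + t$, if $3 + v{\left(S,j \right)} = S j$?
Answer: $2196$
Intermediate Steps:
$v{\left(S,j \right)} = -3 + S j$
$- 44 v{\left(-6,8 \right)} + t = - 44 \left(-3 - 48\right) - 48 = \left(-44\right) \left(-51\right) - 48 = 2244 - 48 = 2196$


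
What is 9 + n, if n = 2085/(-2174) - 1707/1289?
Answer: 18821991/2802286 ≈ 6.7167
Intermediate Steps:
n = -6398583/2802286 (n = 2085*(-1/2174) - 1707*1/1289 = -2085/2174 - 1707/1289 = -6398583/2802286 ≈ -2.2833)
9 + n = 9 - 6398583/2802286 = 18821991/2802286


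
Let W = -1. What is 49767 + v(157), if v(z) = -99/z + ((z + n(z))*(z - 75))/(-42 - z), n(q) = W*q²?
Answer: 1870160688/31243 ≈ 59859.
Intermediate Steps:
n(q) = -q²
v(z) = -99/z + (-75 + z)*(z - z²)/(-42 - z) (v(z) = -99/z + ((z - z²)*(z - 75))/(-42 - z) = -99/z + ((z - z²)*(-75 + z))/(-42 - z) = -99/z + ((-75 + z)*(z - z²))/(-42 - z) = -99/z + (-75 + z)*(z - z²)/(-42 - z))
49767 + v(157) = 49767 + (-4158 + 157⁴ - 99*157 - 76*157³ + 75*157²)/(157*(42 + 157)) = 49767 + (1/157)*(-4158 + 607573201 - 15543 - 76*3869893 + 75*24649)/199 = 49767 + (1/157)*(1/199)*(-4158 + 607573201 - 15543 - 294111868 + 1848675) = 49767 + (1/157)*(1/199)*315290307 = 49767 + 315290307/31243 = 1870160688/31243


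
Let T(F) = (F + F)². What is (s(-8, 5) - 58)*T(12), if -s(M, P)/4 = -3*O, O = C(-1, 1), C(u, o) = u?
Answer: -40320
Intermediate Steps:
O = -1
T(F) = 4*F² (T(F) = (2*F)² = 4*F²)
s(M, P) = -12 (s(M, P) = -(-12)*(-1) = -4*3 = -12)
(s(-8, 5) - 58)*T(12) = (-12 - 58)*(4*12²) = -280*144 = -70*576 = -40320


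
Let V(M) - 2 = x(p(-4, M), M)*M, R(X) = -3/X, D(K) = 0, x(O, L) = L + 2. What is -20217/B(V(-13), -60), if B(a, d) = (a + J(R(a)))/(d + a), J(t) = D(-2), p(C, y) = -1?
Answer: -343689/29 ≈ -11851.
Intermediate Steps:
x(O, L) = 2 + L
J(t) = 0
V(M) = 2 + M*(2 + M) (V(M) = 2 + (2 + M)*M = 2 + M*(2 + M))
B(a, d) = a/(a + d) (B(a, d) = (a + 0)/(d + a) = a/(a + d))
-20217/B(V(-13), -60) = -20217*((2 - 13*(2 - 13)) - 60)/(2 - 13*(2 - 13)) = -20217*((2 - 13*(-11)) - 60)/(2 - 13*(-11)) = -20217*((2 + 143) - 60)/(2 + 143) = -20217/(145/(145 - 60)) = -20217/(145/85) = -20217/(145*(1/85)) = -20217/29/17 = -20217*17/29 = -343689/29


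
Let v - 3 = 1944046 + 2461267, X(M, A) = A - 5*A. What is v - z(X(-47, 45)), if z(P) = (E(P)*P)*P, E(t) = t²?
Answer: -1045354684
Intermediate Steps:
X(M, A) = -4*A
z(P) = P⁴ (z(P) = (P²*P)*P = P³*P = P⁴)
v = 4405316 (v = 3 + (1944046 + 2461267) = 3 + 4405313 = 4405316)
v - z(X(-47, 45)) = 4405316 - (-4*45)⁴ = 4405316 - 1*(-180)⁴ = 4405316 - 1*1049760000 = 4405316 - 1049760000 = -1045354684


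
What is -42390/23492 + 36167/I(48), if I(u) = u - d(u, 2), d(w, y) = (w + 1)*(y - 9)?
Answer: 416530337/4592686 ≈ 90.694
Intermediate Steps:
d(w, y) = (1 + w)*(-9 + y)
I(u) = 7 + 8*u (I(u) = u - (-9 + 2 - 9*u + u*2) = u - (-9 + 2 - 9*u + 2*u) = u - (-7 - 7*u) = u + (7 + 7*u) = 7 + 8*u)
-42390/23492 + 36167/I(48) = -42390/23492 + 36167/(7 + 8*48) = -42390*1/23492 + 36167/(7 + 384) = -21195/11746 + 36167/391 = 416530337/4592686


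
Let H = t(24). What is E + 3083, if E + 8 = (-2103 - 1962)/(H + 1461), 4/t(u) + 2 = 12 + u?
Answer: 76310820/24839 ≈ 3072.2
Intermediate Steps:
t(u) = 4/(10 + u) (t(u) = 4/(-2 + (12 + u)) = 4/(10 + u))
H = 2/17 (H = 4/(10 + 24) = 4/34 = 4*(1/34) = 2/17 ≈ 0.11765)
E = -267817/24839 (E = -8 + (-2103 - 1962)/(2/17 + 1461) = -8 - 4065/24839/17 = -8 - 4065*17/24839 = -8 - 69105/24839 = -267817/24839 ≈ -10.782)
E + 3083 = -267817/24839 + 3083 = 76310820/24839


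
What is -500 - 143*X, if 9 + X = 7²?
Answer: -6220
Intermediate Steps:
X = 40 (X = -9 + 7² = -9 + 49 = 40)
-500 - 143*X = -500 - 143*40 = -500 - 5720 = -6220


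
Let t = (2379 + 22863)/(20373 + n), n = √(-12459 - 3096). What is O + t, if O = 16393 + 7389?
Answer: 1645303398359/69179114 - 4207*I*√15555/69179114 ≈ 23783.0 - 0.0075846*I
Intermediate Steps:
n = I*√15555 (n = √(-15555) = I*√15555 ≈ 124.72*I)
O = 23782
t = 25242/(20373 + I*√15555) (t = (2379 + 22863)/(20373 + I*√15555) = 25242/(20373 + I*√15555) ≈ 1.2389 - 0.0075846*I)
O + t = 23782 + (85709211/69179114 - 4207*I*√15555/69179114) = 1645303398359/69179114 - 4207*I*√15555/69179114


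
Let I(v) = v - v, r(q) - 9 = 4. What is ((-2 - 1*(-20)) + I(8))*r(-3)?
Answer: 234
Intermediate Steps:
r(q) = 13 (r(q) = 9 + 4 = 13)
I(v) = 0
((-2 - 1*(-20)) + I(8))*r(-3) = ((-2 - 1*(-20)) + 0)*13 = ((-2 + 20) + 0)*13 = (18 + 0)*13 = 18*13 = 234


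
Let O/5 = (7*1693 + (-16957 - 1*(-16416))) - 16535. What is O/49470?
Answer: -5225/9894 ≈ -0.52810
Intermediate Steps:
O = -26125 (O = 5*((7*1693 + (-16957 - 1*(-16416))) - 16535) = 5*((11851 + (-16957 + 16416)) - 16535) = 5*((11851 - 541) - 16535) = 5*(11310 - 16535) = 5*(-5225) = -26125)
O/49470 = -26125/49470 = -26125*1/49470 = -5225/9894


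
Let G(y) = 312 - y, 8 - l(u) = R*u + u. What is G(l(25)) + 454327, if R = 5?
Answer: 454781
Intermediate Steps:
l(u) = 8 - 6*u (l(u) = 8 - (5*u + u) = 8 - 6*u)
G(l(25)) + 454327 = (312 - (8 - 6*25)) + 454327 = (312 - (8 - 150)) + 454327 = (312 - 1*(-142)) + 454327 = (312 + 142) + 454327 = 454 + 454327 = 454781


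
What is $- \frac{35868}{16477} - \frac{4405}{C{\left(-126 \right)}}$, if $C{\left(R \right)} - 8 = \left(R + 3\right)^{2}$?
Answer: $- \frac{615515101}{249412349} \approx -2.4679$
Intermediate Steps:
$C{\left(R \right)} = 8 + \left(3 + R\right)^{2}$ ($C{\left(R \right)} = 8 + \left(R + 3\right)^{2} = 8 + \left(3 + R\right)^{2}$)
$- \frac{35868}{16477} - \frac{4405}{C{\left(-126 \right)}} = - \frac{35868}{16477} - \frac{4405}{8 + \left(3 - 126\right)^{2}} = \left(-35868\right) \frac{1}{16477} - \frac{4405}{8 + \left(-123\right)^{2}} = - \frac{35868}{16477} - \frac{4405}{8 + 15129} = - \frac{35868}{16477} - \frac{4405}{15137} = - \frac{615515101}{249412349}$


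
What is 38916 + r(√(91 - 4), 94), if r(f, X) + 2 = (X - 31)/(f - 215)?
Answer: 1795400587/46138 - 63*√87/46138 ≈ 38914.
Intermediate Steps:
r(f, X) = -2 + (-31 + X)/(-215 + f) (r(f, X) = -2 + (X - 31)/(f - 215) = -2 + (-31 + X)/(-215 + f))
38916 + r(√(91 - 4), 94) = 38916 + (399 + 94 - 2*√(91 - 4))/(-215 + √(91 - 4)) = 38916 + (399 + 94 - 2*√87)/(-215 + √87) = 38916 + (493 - 2*√87)/(-215 + √87)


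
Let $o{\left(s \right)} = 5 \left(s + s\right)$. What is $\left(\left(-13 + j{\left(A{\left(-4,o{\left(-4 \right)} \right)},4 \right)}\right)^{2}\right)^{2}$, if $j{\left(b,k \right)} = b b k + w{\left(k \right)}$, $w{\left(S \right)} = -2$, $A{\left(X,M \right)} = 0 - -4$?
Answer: $5764801$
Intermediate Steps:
$o{\left(s \right)} = 10 s$ ($o{\left(s \right)} = 5 \cdot 2 s = 10 s$)
$A{\left(X,M \right)} = 4$ ($A{\left(X,M \right)} = 0 + 4 = 4$)
$j{\left(b,k \right)} = -2 + k b^{2}$ ($j{\left(b,k \right)} = b b k - 2 = b^{2} k - 2 = k b^{2} - 2 = -2 + k b^{2}$)
$\left(\left(-13 + j{\left(A{\left(-4,o{\left(-4 \right)} \right)},4 \right)}\right)^{2}\right)^{2} = \left(\left(-13 - \left(2 - 4 \cdot 4^{2}\right)\right)^{2}\right)^{2} = \left(\left(-13 + \left(-2 + 4 \cdot 16\right)\right)^{2}\right)^{2} = \left(\left(-13 + \left(-2 + 64\right)\right)^{2}\right)^{2} = \left(\left(-13 + 62\right)^{2}\right)^{2} = \left(49^{2}\right)^{2} = 2401^{2} = 5764801$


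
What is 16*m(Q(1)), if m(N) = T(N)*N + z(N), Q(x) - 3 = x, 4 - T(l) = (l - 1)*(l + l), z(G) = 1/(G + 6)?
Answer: -6392/5 ≈ -1278.4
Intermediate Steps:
z(G) = 1/(6 + G)
T(l) = 4 - 2*l*(-1 + l) (T(l) = 4 - (l - 1)*(l + l) = 4 - (-1 + l)*2*l = 4 - 2*l*(-1 + l))
Q(x) = 3 + x
m(N) = 1/(6 + N) + N*(4 - 2*N**2 + 2*N) (m(N) = (4 - 2*N**2 + 2*N)*N + 1/(6 + N) = N*(4 - 2*N**2 + 2*N) + 1/(6 + N) = 1/(6 + N) + N*(4 - 2*N**2 + 2*N))
16*m(Q(1)) = 16*((1 + 2*(3 + 1)*(6 + (3 + 1))*(2 + (3 + 1) - (3 + 1)**2))/(6 + (3 + 1))) = 16*((1 + 2*4*(6 + 4)*(2 + 4 - 1*4**2))/(6 + 4)) = 16*((1 + 2*4*10*(2 + 4 - 1*16))/10) = 16*((1 + 2*4*10*(2 + 4 - 16))/10) = 16*((1 + 2*4*10*(-10))/10) = 16*((1 - 800)/10) = 16*((1/10)*(-799)) = 16*(-799/10) = -6392/5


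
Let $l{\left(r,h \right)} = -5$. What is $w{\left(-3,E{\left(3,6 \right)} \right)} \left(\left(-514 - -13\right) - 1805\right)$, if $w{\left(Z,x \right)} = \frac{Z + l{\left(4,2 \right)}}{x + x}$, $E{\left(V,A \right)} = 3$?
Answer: $\frac{9224}{3} \approx 3074.7$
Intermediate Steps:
$w{\left(Z,x \right)} = \frac{-5 + Z}{2 x}$ ($w{\left(Z,x \right)} = \frac{Z - 5}{x + x} = \frac{-5 + Z}{2 x}$)
$w{\left(-3,E{\left(3,6 \right)} \right)} \left(\left(-514 - -13\right) - 1805\right) = \frac{-5 - 3}{2 \cdot 3} \left(\left(-514 - -13\right) - 1805\right) = \frac{1}{2} \cdot \frac{1}{3} \left(-8\right) \left(\left(-514 + 13\right) - 1805\right) = - \frac{4 \left(-501 - 1805\right)}{3} = \left(- \frac{4}{3}\right) \left(-2306\right) = \frac{9224}{3}$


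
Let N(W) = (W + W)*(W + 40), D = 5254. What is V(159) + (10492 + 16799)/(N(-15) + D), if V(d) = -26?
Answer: -89813/4504 ≈ -19.941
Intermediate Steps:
N(W) = 2*W*(40 + W) (N(W) = (2*W)*(40 + W) = 2*W*(40 + W))
V(159) + (10492 + 16799)/(N(-15) + D) = -26 + (10492 + 16799)/(2*(-15)*(40 - 15) + 5254) = -26 + 27291/(2*(-15)*25 + 5254) = -26 + 27291/(-750 + 5254) = -26 + 27291/4504 = -89813/4504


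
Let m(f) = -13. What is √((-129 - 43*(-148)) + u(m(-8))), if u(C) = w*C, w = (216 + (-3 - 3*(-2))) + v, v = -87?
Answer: √4519 ≈ 67.224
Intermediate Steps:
w = 132 (w = (216 + (-3 - 3*(-2))) - 87 = (216 + (-3 + 6)) - 87 = (216 + 3) - 87 = 219 - 87 = 132)
u(C) = 132*C
√((-129 - 43*(-148)) + u(m(-8))) = √((-129 - 43*(-148)) + 132*(-13)) = √((-129 + 6364) - 1716) = √(6235 - 1716) = √4519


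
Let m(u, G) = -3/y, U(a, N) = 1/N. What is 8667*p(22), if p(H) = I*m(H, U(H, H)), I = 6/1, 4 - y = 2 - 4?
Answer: -26001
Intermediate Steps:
y = 6 (y = 4 - (2 - 4) = 4 - 1*(-2) = 4 + 2 = 6)
m(u, G) = -½ (m(u, G) = -3/6 = -3*⅙ = -½)
I = 6 (I = 6*1 = 6)
p(H) = -3 (p(H) = 6*(-½) = -3)
8667*p(22) = 8667*(-3) = -26001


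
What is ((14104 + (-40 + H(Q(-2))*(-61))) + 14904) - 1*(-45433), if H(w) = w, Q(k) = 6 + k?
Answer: 74157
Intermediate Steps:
((14104 + (-40 + H(Q(-2))*(-61))) + 14904) - 1*(-45433) = ((14104 + (-40 + (6 - 2)*(-61))) + 14904) - 1*(-45433) = ((14104 + (-40 + 4*(-61))) + 14904) + 45433 = ((14104 + (-40 - 244)) + 14904) + 45433 = ((14104 - 284) + 14904) + 45433 = (13820 + 14904) + 45433 = 28724 + 45433 = 74157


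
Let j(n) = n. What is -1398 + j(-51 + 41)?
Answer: -1408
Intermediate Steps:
-1398 + j(-51 + 41) = -1398 + (-51 + 41) = -1398 - 10 = -1408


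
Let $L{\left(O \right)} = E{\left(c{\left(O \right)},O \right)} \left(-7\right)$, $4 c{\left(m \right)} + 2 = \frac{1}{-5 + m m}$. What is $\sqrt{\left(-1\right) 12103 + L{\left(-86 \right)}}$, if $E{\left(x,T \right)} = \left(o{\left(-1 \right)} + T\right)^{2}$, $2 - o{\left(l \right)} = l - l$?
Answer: $7 i \sqrt{1255} \approx 247.98 i$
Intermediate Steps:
$o{\left(l \right)} = 2$ ($o{\left(l \right)} = 2 - \left(l - l\right) = 2 - 0 = 2 + 0 = 2$)
$c{\left(m \right)} = - \frac{1}{2} + \frac{1}{4 \left(-5 + m^{2}\right)}$ ($c{\left(m \right)} = - \frac{1}{2} + \frac{1}{4 \left(-5 + m m\right)} = - \frac{1}{2} + \frac{1}{4 \left(-5 + m^{2}\right)}$)
$E{\left(x,T \right)} = \left(2 + T\right)^{2}$
$L{\left(O \right)} = - 7 \left(2 + O\right)^{2}$ ($L{\left(O \right)} = \left(2 + O\right)^{2} \left(-7\right) = - 7 \left(2 + O\right)^{2}$)
$\sqrt{\left(-1\right) 12103 + L{\left(-86 \right)}} = \sqrt{\left(-1\right) 12103 - 7 \left(2 - 86\right)^{2}} = \sqrt{-12103 - 7 \left(-84\right)^{2}} = \sqrt{-12103 - 49392} = \sqrt{-61495} = 7 i \sqrt{1255}$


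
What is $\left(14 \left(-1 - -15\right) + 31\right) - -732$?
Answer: $959$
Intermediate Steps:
$\left(14 \left(-1 - -15\right) + 31\right) - -732 = \left(14 \left(-1 + 15\right) + 31\right) + 732 = \left(14 \cdot 14 + 31\right) + 732 = \left(196 + 31\right) + 732 = 227 + 732 = 959$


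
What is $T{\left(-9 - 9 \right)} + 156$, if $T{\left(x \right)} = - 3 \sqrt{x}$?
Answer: $156 - 9 i \sqrt{2} \approx 156.0 - 12.728 i$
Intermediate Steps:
$T{\left(-9 - 9 \right)} + 156 = - 3 \sqrt{-9 - 9} + 156 = - 3 \sqrt{-18} + 156 = - 3 \cdot 3 i \sqrt{2} + 156 = - 9 i \sqrt{2} + 156 = 156 - 9 i \sqrt{2}$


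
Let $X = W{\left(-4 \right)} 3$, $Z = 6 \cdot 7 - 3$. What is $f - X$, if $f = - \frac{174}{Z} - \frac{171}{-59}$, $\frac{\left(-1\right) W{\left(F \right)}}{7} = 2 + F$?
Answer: $- \frac{33413}{767} \approx -43.563$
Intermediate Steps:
$W{\left(F \right)} = -14 - 7 F$ ($W{\left(F \right)} = - 7 \left(2 + F\right) = -14 - 7 F$)
$Z = 39$ ($Z = 42 - 3 = 39$)
$f = - \frac{1199}{767}$ ($f = - \frac{174}{39} - \frac{171}{-59} = \left(-174\right) \frac{1}{39} - - \frac{171}{59} = - \frac{58}{13} + \frac{171}{59} = - \frac{1199}{767} \approx -1.5632$)
$X = 42$ ($X = \left(-14 - -28\right) 3 = \left(-14 + 28\right) 3 = 14 \cdot 3 = 42$)
$f - X = - \frac{1199}{767} - 42 = - \frac{33413}{767}$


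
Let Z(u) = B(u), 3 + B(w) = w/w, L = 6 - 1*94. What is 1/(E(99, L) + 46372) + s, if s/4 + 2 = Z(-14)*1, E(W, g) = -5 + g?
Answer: -740463/46279 ≈ -16.000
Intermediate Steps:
L = -88 (L = 6 - 94 = -88)
B(w) = -2 (B(w) = -3 + w/w = -3 + 1 = -2)
Z(u) = -2
s = -16 (s = -8 + 4*(-2*1) = -8 + 4*(-2) = -8 - 8 = -16)
1/(E(99, L) + 46372) + s = 1/((-5 - 88) + 46372) - 16 = 1/(-93 + 46372) - 16 = 1/46279 - 16 = -740463/46279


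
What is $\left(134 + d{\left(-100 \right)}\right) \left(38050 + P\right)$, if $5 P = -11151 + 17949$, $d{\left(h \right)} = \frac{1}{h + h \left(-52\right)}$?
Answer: $\frac{33665700062}{6375} \approx 5.2809 \cdot 10^{6}$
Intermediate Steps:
$d{\left(h \right)} = - \frac{1}{51 h}$ ($d{\left(h \right)} = \frac{1}{h - 52 h} = \frac{1}{\left(-51\right) h} = - \frac{1}{51 h}$)
$P = \frac{6798}{5}$ ($P = \frac{-11151 + 17949}{5} = \frac{1}{5} \cdot 6798 = \frac{6798}{5} \approx 1359.6$)
$\left(134 + d{\left(-100 \right)}\right) \left(38050 + P\right) = \left(134 - \frac{1}{51 \left(-100\right)}\right) \left(38050 + \frac{6798}{5}\right) = \left(134 - - \frac{1}{5100}\right) \frac{197048}{5} = \left(134 + \frac{1}{5100}\right) \frac{197048}{5} = \frac{683401}{5100} \cdot \frac{197048}{5} = \frac{33665700062}{6375}$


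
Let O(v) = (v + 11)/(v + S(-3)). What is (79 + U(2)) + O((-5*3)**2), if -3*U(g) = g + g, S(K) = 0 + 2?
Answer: 53599/681 ≈ 78.706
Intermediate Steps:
S(K) = 2
U(g) = -2*g/3 (U(g) = -(g + g)/3 = -2*g/3)
O(v) = (11 + v)/(2 + v) (O(v) = (v + 11)/(v + 2) = (11 + v)/(2 + v))
(79 + U(2)) + O((-5*3)**2) = (79 - 2/3*2) + (11 + (-5*3)**2)/(2 + (-5*3)**2) = (79 - 4/3) + (11 + (-15)**2)/(2 + (-15)**2) = 233/3 + (11 + 225)/(2 + 225) = 233/3 + 236/227 = 53599/681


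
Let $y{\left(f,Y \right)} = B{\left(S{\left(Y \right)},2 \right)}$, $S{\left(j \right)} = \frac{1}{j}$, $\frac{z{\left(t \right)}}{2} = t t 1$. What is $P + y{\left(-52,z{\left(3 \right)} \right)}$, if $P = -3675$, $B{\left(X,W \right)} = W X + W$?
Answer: $- \frac{33056}{9} \approx -3672.9$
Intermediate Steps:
$z{\left(t \right)} = 2 t^{2}$ ($z{\left(t \right)} = 2 t t 1 = 2 t^{2} \cdot 1 = 2 t^{2}$)
$B{\left(X,W \right)} = W + W X$
$y{\left(f,Y \right)} = 2 + \frac{2}{Y}$ ($y{\left(f,Y \right)} = 2 \left(1 + \frac{1}{Y}\right) = 2 + \frac{2}{Y}$)
$P + y{\left(-52,z{\left(3 \right)} \right)} = -3675 + \left(2 + \frac{2}{2 \cdot 3^{2}}\right) = -3675 + \left(2 + \frac{2}{2 \cdot 9}\right) = -3675 + \left(2 + \frac{2}{18}\right) = -3675 + \left(2 + 2 \cdot \frac{1}{18}\right) = -3675 + \left(2 + \frac{1}{9}\right) = -3675 + \frac{19}{9} = - \frac{33056}{9}$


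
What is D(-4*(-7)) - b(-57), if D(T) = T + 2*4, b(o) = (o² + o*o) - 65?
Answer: -6397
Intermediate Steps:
b(o) = -65 + 2*o² (b(o) = (o² + o²) - 65 = 2*o² - 65 = -65 + 2*o²)
D(T) = 8 + T (D(T) = T + 8 = 8 + T)
D(-4*(-7)) - b(-57) = (8 - 4*(-7)) - (-65 + 2*(-57)²) = (8 + 28) - (-65 + 2*3249) = 36 - (-65 + 6498) = 36 - 1*6433 = 36 - 6433 = -6397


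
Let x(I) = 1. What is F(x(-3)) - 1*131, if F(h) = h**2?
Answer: -130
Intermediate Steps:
F(x(-3)) - 1*131 = 1**2 - 1*131 = 1 - 131 = -130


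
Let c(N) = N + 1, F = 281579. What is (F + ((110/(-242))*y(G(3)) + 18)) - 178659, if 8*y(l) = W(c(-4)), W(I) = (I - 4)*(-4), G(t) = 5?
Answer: 2264601/22 ≈ 1.0294e+5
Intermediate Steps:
c(N) = 1 + N
W(I) = 16 - 4*I (W(I) = (-4 + I)*(-4) = 16 - 4*I)
y(l) = 7/2 (y(l) = (16 - 4*(1 - 4))/8 = (16 - 4*(-3))/8 = (16 + 12)/8 = (⅛)*28 = 7/2)
(F + ((110/(-242))*y(G(3)) + 18)) - 178659 = (281579 + ((110/(-242))*(7/2) + 18)) - 178659 = (281579 + ((110*(-1/242))*(7/2) + 18)) - 178659 = (281579 + (-5/11*7/2 + 18)) - 178659 = (281579 + (-35/22 + 18)) - 178659 = (281579 + 361/22) - 178659 = 6195099/22 - 178659 = 2264601/22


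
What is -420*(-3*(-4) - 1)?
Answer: -4620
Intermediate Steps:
-420*(-3*(-4) - 1) = -420*(12 - 1) = -420*11 = -15*308 = -4620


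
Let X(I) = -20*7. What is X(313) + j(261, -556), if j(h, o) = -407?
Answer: -547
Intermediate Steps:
X(I) = -140
X(313) + j(261, -556) = -140 - 407 = -547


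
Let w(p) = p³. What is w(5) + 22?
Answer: 147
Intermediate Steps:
w(5) + 22 = 5³ + 22 = 125 + 22 = 147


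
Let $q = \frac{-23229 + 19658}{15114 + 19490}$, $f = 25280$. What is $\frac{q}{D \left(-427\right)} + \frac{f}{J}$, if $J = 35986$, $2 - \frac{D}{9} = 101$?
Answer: $\frac{166409757860917}{236883855165804} \approx 0.7025$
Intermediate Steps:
$D = -891$ ($D = 18 - 909 = -891$)
$q = - \frac{3571}{34604} \approx -0.1032$
$\frac{q}{D \left(-427\right)} + \frac{f}{J} = - \frac{3571}{34604 \left(\left(-891\right) \left(-427\right)\right)} + \frac{25280}{35986} = - \frac{3571}{34604 \cdot 380457} + 25280 \cdot \frac{1}{35986} = \left(- \frac{3571}{34604}\right) \frac{1}{380457} + \frac{12640}{17993} = - \frac{3571}{13165334028} + \frac{12640}{17993} = \frac{166409757860917}{236883855165804}$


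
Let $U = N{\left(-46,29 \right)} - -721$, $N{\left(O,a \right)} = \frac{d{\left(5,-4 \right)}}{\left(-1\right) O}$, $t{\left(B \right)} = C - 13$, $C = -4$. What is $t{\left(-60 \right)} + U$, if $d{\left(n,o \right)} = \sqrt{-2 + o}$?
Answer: $704 + \frac{i \sqrt{6}}{46} \approx 704.0 + 0.05325 i$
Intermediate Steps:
$t{\left(B \right)} = -17$ ($t{\left(B \right)} = -4 - 13 = -17$)
$N{\left(O,a \right)} = - \frac{i \sqrt{6}}{O}$ ($N{\left(O,a \right)} = \frac{\sqrt{-2 - 4}}{\left(-1\right) O} = \sqrt{-6} \left(- \frac{1}{O}\right) = i \sqrt{6} \left(- \frac{1}{O}\right) = - \frac{i \sqrt{6}}{O}$)
$U = 721 + \frac{i \sqrt{6}}{46}$ ($U = - \frac{i \sqrt{6}}{-46} - -721 = \left(-1\right) i \sqrt{6} \left(- \frac{1}{46}\right) + 721 = \frac{i \sqrt{6}}{46} + 721 = 721 + \frac{i \sqrt{6}}{46} \approx 721.0 + 0.05325 i$)
$t{\left(-60 \right)} + U = -17 + \left(721 + \frac{i \sqrt{6}}{46}\right) = 704 + \frac{i \sqrt{6}}{46}$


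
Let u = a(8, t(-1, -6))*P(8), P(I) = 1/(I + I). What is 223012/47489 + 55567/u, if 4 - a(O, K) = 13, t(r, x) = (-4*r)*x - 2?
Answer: -42219133100/427401 ≈ -98781.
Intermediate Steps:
t(r, x) = -2 - 4*r*x (t(r, x) = -4*r*x - 2 = -2 - 4*r*x)
a(O, K) = -9 (a(O, K) = 4 - 1*13 = 4 - 13 = -9)
P(I) = 1/(2*I)
u = -9/16 (u = -9/(2*8) = -9*1/16 = -9/16 ≈ -0.56250)
223012/47489 + 55567/u = 223012/47489 + 55567/(-9/16) = 223012*(1/47489) + 55567*(-16/9) = 223012/47489 - 889072/9 = -42219133100/427401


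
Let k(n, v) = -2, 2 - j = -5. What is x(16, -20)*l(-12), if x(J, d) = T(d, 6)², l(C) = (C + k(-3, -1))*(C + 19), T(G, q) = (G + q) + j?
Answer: -4802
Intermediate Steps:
j = 7 (j = 2 - 1*(-5) = 2 + 5 = 7)
T(G, q) = 7 + G + q (T(G, q) = (G + q) + 7 = 7 + G + q)
l(C) = (-2 + C)*(19 + C) (l(C) = (C - 2)*(C + 19) = (-2 + C)*(19 + C))
x(J, d) = (13 + d)² (x(J, d) = (7 + d + 6)² = (13 + d)²)
x(16, -20)*l(-12) = (13 - 20)²*(-38 + (-12)² + 17*(-12)) = (-7)²*(-38 + 144 - 204) = 49*(-98) = -4802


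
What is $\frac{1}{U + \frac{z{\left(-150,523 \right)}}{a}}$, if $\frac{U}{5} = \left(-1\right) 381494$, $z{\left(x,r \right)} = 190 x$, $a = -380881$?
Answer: $- \frac{380881}{726519052570} \approx -5.2425 \cdot 10^{-7}$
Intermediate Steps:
$U = -1907470$ ($U = 5 \left(\left(-1\right) 381494\right) = 5 \left(-381494\right) = -1907470$)
$\frac{1}{U + \frac{z{\left(-150,523 \right)}}{a}} = \frac{1}{-1907470 + \frac{190 \left(-150\right)}{-380881}} = \frac{1}{-1907470 - - \frac{28500}{380881}} = \frac{1}{-1907470 + \frac{28500}{380881}} = \frac{1}{- \frac{726519052570}{380881}} = - \frac{380881}{726519052570}$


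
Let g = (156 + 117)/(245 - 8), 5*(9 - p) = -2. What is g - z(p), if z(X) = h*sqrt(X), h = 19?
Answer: 91/79 - 19*sqrt(235)/5 ≈ -57.101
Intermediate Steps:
p = 47/5 (p = 9 - 1/5*(-2) = 9 + 2/5 = 47/5 ≈ 9.4000)
g = 91/79 (g = 273/237 = 273*(1/237) = 91/79 ≈ 1.1519)
z(X) = 19*sqrt(X)
g - z(p) = 91/79 - 19*sqrt(47/5) = 91/79 - 19*sqrt(235)/5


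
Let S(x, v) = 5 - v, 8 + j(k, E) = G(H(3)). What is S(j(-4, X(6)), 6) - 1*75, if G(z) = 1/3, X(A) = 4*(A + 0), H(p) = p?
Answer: -76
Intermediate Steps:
X(A) = 4*A
G(z) = ⅓
j(k, E) = -23/3 (j(k, E) = -8 + ⅓ = -23/3)
S(j(-4, X(6)), 6) - 1*75 = (5 - 1*6) - 1*75 = (5 - 6) - 75 = -1 - 75 = -76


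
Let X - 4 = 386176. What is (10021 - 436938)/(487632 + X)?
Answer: -426917/873812 ≈ -0.48857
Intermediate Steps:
X = 386180 (X = 4 + 386176 = 386180)
(10021 - 436938)/(487632 + X) = (10021 - 436938)/(487632 + 386180) = -426917/873812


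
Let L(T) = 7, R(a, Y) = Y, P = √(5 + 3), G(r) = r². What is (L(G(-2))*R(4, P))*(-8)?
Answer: -112*√2 ≈ -158.39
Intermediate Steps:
P = 2*√2 (P = √8 = 2*√2 ≈ 2.8284)
(L(G(-2))*R(4, P))*(-8) = (7*(2*√2))*(-8) = (14*√2)*(-8) = -112*√2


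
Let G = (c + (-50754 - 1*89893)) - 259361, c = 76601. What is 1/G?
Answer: -1/323407 ≈ -3.0921e-6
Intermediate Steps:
G = -323407 (G = (76601 + (-50754 - 1*89893)) - 259361 = (76601 + (-50754 - 89893)) - 259361 = (76601 - 140647) - 259361 = -64046 - 259361 = -323407)
1/G = 1/(-323407) = -1/323407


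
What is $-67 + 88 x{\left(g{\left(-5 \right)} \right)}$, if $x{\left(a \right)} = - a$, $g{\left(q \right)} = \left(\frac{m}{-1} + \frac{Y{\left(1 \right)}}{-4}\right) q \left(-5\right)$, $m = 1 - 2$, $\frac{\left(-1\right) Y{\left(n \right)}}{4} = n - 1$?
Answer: $-2267$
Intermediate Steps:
$Y{\left(n \right)} = 4 - 4 n$ ($Y{\left(n \right)} = - 4 \left(n - 1\right) = - 4 \left(-1 + n\right) = 4 - 4 n$)
$m = -1$
$g{\left(q \right)} = - 5 q$ ($g{\left(q \right)} = \left(- \frac{1}{-1} + \frac{4 - 4}{-4}\right) q \left(-5\right) = \left(\left(-1\right) \left(-1\right) + \left(4 - 4\right) \left(- \frac{1}{4}\right)\right) q \left(-5\right) = \left(1 + 0 \left(- \frac{1}{4}\right)\right) q \left(-5\right) = \left(1 + 0\right) q \left(-5\right) = 1 q \left(-5\right) = q \left(-5\right) = - 5 q$)
$-67 + 88 x{\left(g{\left(-5 \right)} \right)} = -67 + 88 \left(- \left(-5\right) \left(-5\right)\right) = -67 + 88 \left(\left(-1\right) 25\right) = -67 + 88 \left(-25\right) = -67 - 2200 = -2267$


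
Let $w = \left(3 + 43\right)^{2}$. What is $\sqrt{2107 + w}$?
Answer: $\sqrt{4223} \approx 64.985$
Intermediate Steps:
$w = 2116$ ($w = 46^{2} = 2116$)
$\sqrt{2107 + w} = \sqrt{2107 + 2116} = \sqrt{4223}$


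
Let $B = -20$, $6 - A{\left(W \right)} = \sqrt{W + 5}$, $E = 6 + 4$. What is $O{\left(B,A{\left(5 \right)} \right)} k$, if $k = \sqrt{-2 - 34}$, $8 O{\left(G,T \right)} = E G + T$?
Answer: $\frac{3 i \left(-194 - \sqrt{10}\right)}{4} \approx - 147.87 i$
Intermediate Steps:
$E = 10$
$A{\left(W \right)} = 6 - \sqrt{5 + W}$ ($A{\left(W \right)} = 6 - \sqrt{W + 5} = 6 - \sqrt{5 + W}$)
$O{\left(G,T \right)} = \frac{T}{8} + \frac{5 G}{4}$ ($O{\left(G,T \right)} = \frac{10 G + T}{8} = \frac{T + 10 G}{8} = \frac{T}{8} + \frac{5 G}{4}$)
$k = 6 i$ ($k = \sqrt{-36} = 6 i \approx 6.0 i$)
$O{\left(B,A{\left(5 \right)} \right)} k = \left(\frac{6 - \sqrt{5 + 5}}{8} + \frac{5}{4} \left(-20\right)\right) 6 i = \left(\frac{6 - \sqrt{10}}{8} - 25\right) 6 i = \left(\left(\frac{3}{4} - \frac{\sqrt{10}}{8}\right) - 25\right) 6 i = \left(- \frac{97}{4} - \frac{\sqrt{10}}{8}\right) 6 i = 6 i \left(- \frac{97}{4} - \frac{\sqrt{10}}{8}\right)$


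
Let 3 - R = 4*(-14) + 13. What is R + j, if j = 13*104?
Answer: 1398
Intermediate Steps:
R = 46 (R = 3 - (4*(-14) + 13) = 3 - (-56 + 13) = 3 - 1*(-43) = 3 + 43 = 46)
j = 1352
R + j = 46 + 1352 = 1398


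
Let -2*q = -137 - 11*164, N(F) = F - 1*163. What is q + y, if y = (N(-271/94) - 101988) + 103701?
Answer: 118328/47 ≈ 2517.6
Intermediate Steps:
N(F) = -163 + F (N(F) = F - 163 = -163 + F)
q = 1941/2 (q = -(-137 - 11*164)/2 = -(-137 - 1804)/2 = -1/2*(-1941) = 1941/2 ≈ 970.50)
y = 145429/94 (y = ((-163 - 271/94) - 101988) + 103701 = (-15593/94 - 101988) + 103701 = -9602465/94 + 103701 = 145429/94 ≈ 1547.1)
q + y = 1941/2 + 145429/94 = 118328/47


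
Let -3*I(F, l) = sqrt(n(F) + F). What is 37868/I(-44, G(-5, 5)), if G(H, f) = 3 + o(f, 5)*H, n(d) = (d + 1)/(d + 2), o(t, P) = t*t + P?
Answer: 113604*I*sqrt(210)/95 ≈ 17329.0*I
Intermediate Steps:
o(t, P) = P + t**2 (o(t, P) = t**2 + P = P + t**2)
n(d) = (1 + d)/(2 + d)
G(H, f) = 3 + H*(5 + f**2) (G(H, f) = 3 + (5 + f**2)*H = 3 + H*(5 + f**2))
I(F, l) = -sqrt(F + (1 + F)/(2 + F))/3 (I(F, l) = -sqrt((1 + F)/(2 + F) + F)/3 = -sqrt(F + (1 + F)/(2 + F))/3)
37868/I(-44, G(-5, 5)) = 37868/((-sqrt(1 - 44 - 44*(2 - 44))*(I*sqrt(42)/42)/3)) = 37868/((-sqrt(1 - 44 - 44*(-42))*(I*sqrt(42)/42)/3)) = 37868/((-I*sqrt(42)*sqrt(1 - 44 + 1848)/42/3)) = 37868/((-19*I*sqrt(210)/42/3)) = 37868/((-19*I*sqrt(210)/126)) = 37868*(3*I*sqrt(210)/95) = 113604*I*sqrt(210)/95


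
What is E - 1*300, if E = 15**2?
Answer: -75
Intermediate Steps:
E = 225
E - 1*300 = 225 - 1*300 = 225 - 300 = -75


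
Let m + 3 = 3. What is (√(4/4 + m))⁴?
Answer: 1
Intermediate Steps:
m = 0 (m = -3 + 3 = 0)
(√(4/4 + m))⁴ = (√(4/4 + 0))⁴ = (√(4*(¼) + 0))⁴ = (√(1 + 0))⁴ = (√1)⁴ = 1⁴ = 1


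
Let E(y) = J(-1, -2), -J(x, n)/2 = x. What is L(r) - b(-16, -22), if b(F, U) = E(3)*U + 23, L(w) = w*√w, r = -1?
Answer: 21 - I ≈ 21.0 - 1.0*I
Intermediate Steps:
J(x, n) = -2*x
E(y) = 2 (E(y) = -2*(-1) = 2)
L(w) = w^(3/2)
b(F, U) = 23 + 2*U (b(F, U) = 2*U + 23 = 23 + 2*U)
L(r) - b(-16, -22) = (-1)^(3/2) - (23 + 2*(-22)) = -I - (23 - 44) = -I - 1*(-21) = -I + 21 = 21 - I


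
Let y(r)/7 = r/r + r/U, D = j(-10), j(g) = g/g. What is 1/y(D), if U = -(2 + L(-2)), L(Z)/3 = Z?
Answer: 4/35 ≈ 0.11429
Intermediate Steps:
L(Z) = 3*Z
j(g) = 1
U = 4 (U = -(2 + 3*(-2)) = -(2 - 6) = -1*(-4) = 4)
D = 1
y(r) = 7 + 7*r/4 (y(r) = 7*(r/r + r/4) = 7*(1 + r*(1/4)) = 7*(1 + r/4) = 7 + 7*r/4)
1/y(D) = 1/(7 + (7/4)*1) = 1/(7 + 7/4) = 1/(35/4) = 4/35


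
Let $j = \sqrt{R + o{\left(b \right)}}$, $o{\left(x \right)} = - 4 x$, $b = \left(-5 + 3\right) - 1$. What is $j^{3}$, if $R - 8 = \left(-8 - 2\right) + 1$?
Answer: $11 \sqrt{11} \approx 36.483$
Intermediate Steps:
$R = -1$ ($R = 8 + \left(\left(-8 - 2\right) + 1\right) = 8 + \left(-10 + 1\right) = 8 - 9 = -1$)
$b = -3$ ($b = -2 - 1 = -3$)
$j = \sqrt{11}$ ($j = \sqrt{-1 - -12} = \sqrt{-1 + 12} = \sqrt{11} \approx 3.3166$)
$j^{3} = \left(\sqrt{11}\right)^{3} = 11 \sqrt{11}$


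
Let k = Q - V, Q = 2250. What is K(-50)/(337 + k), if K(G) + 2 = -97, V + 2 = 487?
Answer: -99/2102 ≈ -0.047098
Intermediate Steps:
V = 485 (V = -2 + 487 = 485)
K(G) = -99 (K(G) = -2 - 97 = -99)
k = 1765 (k = 2250 - 1*485 = 2250 - 485 = 1765)
K(-50)/(337 + k) = -99/(337 + 1765) = -99/2102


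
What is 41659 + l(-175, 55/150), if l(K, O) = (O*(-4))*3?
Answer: 208273/5 ≈ 41655.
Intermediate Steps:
l(K, O) = -12*O (l(K, O) = -4*O*3 = -12*O)
41659 + l(-175, 55/150) = 41659 - 660/150 = 41659 - 12*11/30 = 41659 - 22/5 = 208273/5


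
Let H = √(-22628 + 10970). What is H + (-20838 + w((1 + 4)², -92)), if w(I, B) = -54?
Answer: -20892 + I*√11658 ≈ -20892.0 + 107.97*I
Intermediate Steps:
H = I*√11658 (H = √(-11658) = I*√11658 ≈ 107.97*I)
H + (-20838 + w((1 + 4)², -92)) = I*√11658 + (-20838 - 54) = I*√11658 - 20892 = -20892 + I*√11658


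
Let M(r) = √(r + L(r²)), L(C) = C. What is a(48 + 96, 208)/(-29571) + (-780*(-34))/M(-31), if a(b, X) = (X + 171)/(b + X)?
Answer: -379/10408992 + 884*√930/31 ≈ 869.63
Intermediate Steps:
M(r) = √(r + r²)
a(b, X) = (171 + X)/(X + b)
a(48 + 96, 208)/(-29571) + (-780*(-34))/M(-31) = ((171 + 208)/(208 + (48 + 96)))/(-29571) + (-780*(-34))/(√(-31*(1 - 31))) = (379/(208 + 144))*(-1/29571) + 26520/(√(-31*(-30))) = (379/352)*(-1/29571) + 26520/(√930) = ((1/352)*379)*(-1/29571) + 26520*(√930/930) = (379/352)*(-1/29571) + 884*√930/31 = -379/10408992 + 884*√930/31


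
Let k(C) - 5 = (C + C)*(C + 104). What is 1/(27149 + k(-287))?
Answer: 1/132196 ≈ 7.5645e-6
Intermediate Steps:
k(C) = 5 + 2*C*(104 + C) (k(C) = 5 + (C + C)*(C + 104) = 5 + (2*C)*(104 + C) = 5 + 2*C*(104 + C))
1/(27149 + k(-287)) = 1/(27149 + (5 + 2*(-287)² + 208*(-287))) = 1/(27149 + (5 + 2*82369 - 59696)) = 1/(27149 + (5 + 164738 - 59696)) = 1/(27149 + 105047) = 1/132196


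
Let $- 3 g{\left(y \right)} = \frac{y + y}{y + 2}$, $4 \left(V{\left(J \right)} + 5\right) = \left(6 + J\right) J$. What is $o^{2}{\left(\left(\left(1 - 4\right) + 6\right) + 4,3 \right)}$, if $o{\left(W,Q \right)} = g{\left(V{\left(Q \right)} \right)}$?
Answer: $\frac{196}{2025} \approx 0.09679$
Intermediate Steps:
$V{\left(J \right)} = -5 + \frac{J \left(6 + J\right)}{4}$ ($V{\left(J \right)} = -5 + \frac{\left(6 + J\right) J}{4} = -5 + \frac{J \left(6 + J\right)}{4}$)
$g{\left(y \right)} = - \frac{2 y}{3 \left(2 + y\right)}$ ($g{\left(y \right)} = - \frac{\left(y + y\right) \frac{1}{y + 2}}{3} = - \frac{2 y \frac{1}{2 + y}}{3} = - \frac{2 y}{3 \left(2 + y\right)}$)
$o{\left(W,Q \right)} = - \frac{2 \left(-5 + \frac{Q^{2}}{4} + \frac{3 Q}{2}\right)}{-9 + \frac{3 Q^{2}}{4} + \frac{9 Q}{2}}$ ($o{\left(W,Q \right)} = - \frac{2 \left(-5 + \frac{Q^{2}}{4} + \frac{3 Q}{2}\right)}{6 + 3 \left(-5 + \frac{Q^{2}}{4} + \frac{3 Q}{2}\right)} = - \frac{2 \left(-5 + \frac{Q^{2}}{4} + \frac{3 Q}{2}\right)}{6 + \left(-15 + \frac{3 Q^{2}}{4} + \frac{9 Q}{2}\right)} = - \frac{2 \left(-5 + \frac{Q^{2}}{4} + \frac{3 Q}{2}\right)}{-9 + \frac{3 Q^{2}}{4} + \frac{9 Q}{2}}$)
$o^{2}{\left(\left(\left(1 - 4\right) + 6\right) + 4,3 \right)} = \left(\frac{2 \left(20 - 3^{2} - 18\right)}{3 \left(-12 + 3^{2} + 6 \cdot 3\right)}\right)^{2} = \left(\frac{2 \left(20 - 9 - 18\right)}{3 \left(-12 + 9 + 18\right)}\right)^{2} = \left(\frac{2 \left(20 - 9 - 18\right)}{3 \cdot 15}\right)^{2} = \left(\frac{2}{3} \cdot \frac{1}{15} \left(-7\right)\right)^{2} = \left(- \frac{14}{45}\right)^{2} = \frac{196}{2025}$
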